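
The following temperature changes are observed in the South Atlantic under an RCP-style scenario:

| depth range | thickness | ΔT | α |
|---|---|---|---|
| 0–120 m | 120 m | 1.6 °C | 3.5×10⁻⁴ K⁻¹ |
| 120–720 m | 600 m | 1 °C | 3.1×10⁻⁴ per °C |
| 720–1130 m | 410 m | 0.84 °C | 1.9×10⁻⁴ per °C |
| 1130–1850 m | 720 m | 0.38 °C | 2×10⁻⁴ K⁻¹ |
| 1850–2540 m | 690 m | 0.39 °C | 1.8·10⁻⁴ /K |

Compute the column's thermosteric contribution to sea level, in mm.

3.5×10⁻⁴ × 1.6 × 120 = 0.06720 m
600 × 1 × 3.1×10⁻⁴ = 0.18600 m
720–1130 m: 410 × 1.9×10⁻⁴ × 0.84 = 0.065436 m
Layer 4: 2×10⁻⁴ × 0.38 × 720 = 0.05472 m
1.8×10⁻⁴ × 690 × 0.39 = 0.048438 m
Δh = 0.06720 + 0.18600 + 0.065436 + 0.05472 + 0.048438 = 0.421794 m

Δh ≈ 422 mm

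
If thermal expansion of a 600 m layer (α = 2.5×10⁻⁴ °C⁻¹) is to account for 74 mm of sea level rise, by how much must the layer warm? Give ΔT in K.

ΔT ≈ 0.493 K

ΔT = Δh/(αH) = 0.074 / (2.5×10⁻⁴ × 600) ≈ 0.4933 K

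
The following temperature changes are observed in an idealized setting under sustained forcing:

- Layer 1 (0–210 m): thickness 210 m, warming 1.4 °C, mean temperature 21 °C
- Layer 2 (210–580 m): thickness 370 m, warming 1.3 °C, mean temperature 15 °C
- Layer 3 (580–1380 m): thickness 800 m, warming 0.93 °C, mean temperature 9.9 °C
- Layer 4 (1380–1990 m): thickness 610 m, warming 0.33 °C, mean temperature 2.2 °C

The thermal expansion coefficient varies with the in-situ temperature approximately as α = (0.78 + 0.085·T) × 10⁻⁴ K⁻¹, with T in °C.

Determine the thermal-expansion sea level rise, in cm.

Layer 1: α = (0.78 + 0.085×21)×10⁻⁴ = 2.565×10⁻⁴ K⁻¹
Layer 2: α = (0.78 + 0.085×15)×10⁻⁴ = 2.055×10⁻⁴ K⁻¹
Layer 3: α = (0.78 + 0.085×9.9)×10⁻⁴ = 1.6215×10⁻⁴ K⁻¹
Layer 4: α = (0.78 + 0.085×2.2)×10⁻⁴ = 0.967×10⁻⁴ K⁻¹
0–210 m: 210 × 1.4 × 2.565×10⁻⁴ = 0.075411 m
2.055×10⁻⁴ × 1.3 × 370 = 0.0988455 m
580–1380 m: 0.93 × 1.6215×10⁻⁴ × 800 = 0.1206396 m
Layer 4: 0.967×10⁻⁴ × 610 × 0.33 = 0.01946571 m
Δh = 0.075411 + 0.0988455 + 0.1206396 + 0.01946571 = 0.31436181 m

Δh = 31 cm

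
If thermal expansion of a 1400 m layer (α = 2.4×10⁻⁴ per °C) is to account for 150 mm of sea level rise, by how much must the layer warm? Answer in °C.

ΔT = Δh/(αH) = 0.15 / (2.4×10⁻⁴ × 1400) ≈ 0.4464 °C

0.45 °C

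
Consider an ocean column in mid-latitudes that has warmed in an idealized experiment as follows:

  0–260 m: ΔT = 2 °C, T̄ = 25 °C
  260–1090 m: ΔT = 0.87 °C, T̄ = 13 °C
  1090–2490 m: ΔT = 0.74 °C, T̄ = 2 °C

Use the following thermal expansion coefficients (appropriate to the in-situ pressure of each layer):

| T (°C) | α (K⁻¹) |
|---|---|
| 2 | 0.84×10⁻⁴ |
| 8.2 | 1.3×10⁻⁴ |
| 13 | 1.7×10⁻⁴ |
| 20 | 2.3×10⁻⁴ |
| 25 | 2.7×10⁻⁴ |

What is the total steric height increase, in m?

Layer 1 at 25 °C → α = 2.7×10⁻⁴ K⁻¹
Layer 2 at 13 °C → α = 1.7×10⁻⁴ K⁻¹
Layer 3 at 2 °C → α = 0.84×10⁻⁴ K⁻¹
260 × 2.7×10⁻⁴ × 2 = 0.14040 m
260–1090 m: 0.87 × 830 × 1.7×10⁻⁴ = 0.122757 m
Layer 3: 1400 × 0.74 × 0.84×10⁻⁴ = 0.087024 m
Δh = 0.14040 + 0.122757 + 0.087024 = 0.350181 m ≈ 0.350 m

about 0.350 m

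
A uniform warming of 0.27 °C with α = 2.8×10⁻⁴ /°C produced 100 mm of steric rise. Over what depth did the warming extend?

H = Δh/(αΔT) = 0.1 / (2.8×10⁻⁴ × 0.27) ≈ 1323 m

H ≈ 1320 m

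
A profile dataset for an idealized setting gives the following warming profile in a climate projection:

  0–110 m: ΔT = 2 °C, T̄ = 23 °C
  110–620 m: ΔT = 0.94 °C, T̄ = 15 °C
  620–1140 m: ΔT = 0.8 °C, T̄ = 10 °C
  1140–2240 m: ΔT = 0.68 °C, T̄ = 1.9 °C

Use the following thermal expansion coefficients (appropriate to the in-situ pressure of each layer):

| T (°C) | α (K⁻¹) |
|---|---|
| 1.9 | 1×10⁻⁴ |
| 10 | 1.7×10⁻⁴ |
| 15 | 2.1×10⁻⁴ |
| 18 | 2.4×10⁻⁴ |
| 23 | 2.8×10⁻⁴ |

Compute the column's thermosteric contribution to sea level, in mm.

about 310 mm

Layer 1 at 23 °C → α = 2.8×10⁻⁴ K⁻¹
Layer 2 at 15 °C → α = 2.1×10⁻⁴ K⁻¹
Layer 3 at 10 °C → α = 1.7×10⁻⁴ K⁻¹
Layer 4 at 1.9 °C → α = 1×10⁻⁴ K⁻¹
Layer 1: 2.8×10⁻⁴ × 2 × 110 = 0.06160 m
110–620 m: 2.1×10⁻⁴ × 0.94 × 510 = 0.100674 m
0.8 × 520 × 1.7×10⁻⁴ = 0.07072 m
Layer 4: 1100 × 0.68 × 1×10⁻⁴ = 0.07480 m
Δh = 0.06160 + 0.100674 + 0.07072 + 0.07480 = 0.307794 m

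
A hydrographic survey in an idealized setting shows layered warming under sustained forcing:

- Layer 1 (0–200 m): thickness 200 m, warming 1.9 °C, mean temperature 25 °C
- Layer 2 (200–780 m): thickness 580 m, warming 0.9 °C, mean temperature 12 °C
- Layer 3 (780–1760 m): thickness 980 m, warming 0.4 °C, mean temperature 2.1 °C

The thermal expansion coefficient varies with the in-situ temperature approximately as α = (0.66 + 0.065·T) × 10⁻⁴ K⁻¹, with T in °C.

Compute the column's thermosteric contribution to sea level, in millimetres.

Layer 1: α = (0.66 + 0.065×25)×10⁻⁴ = 2.285×10⁻⁴ K⁻¹
Layer 2: α = (0.66 + 0.065×12)×10⁻⁴ = 1.44×10⁻⁴ K⁻¹
Layer 3: α = (0.66 + 0.065×2.1)×10⁻⁴ = 0.7965×10⁻⁴ K⁻¹
0–200 m: 200 × 1.9 × 2.285×10⁻⁴ = 0.08683 m
Layer 2: 580 × 1.44×10⁻⁴ × 0.9 = 0.075168 m
780–1760 m: 0.7965×10⁻⁴ × 0.4 × 980 = 0.0312228 m
Δh = 0.08683 + 0.075168 + 0.0312228 = 0.1932208 m

Δh = 193 mm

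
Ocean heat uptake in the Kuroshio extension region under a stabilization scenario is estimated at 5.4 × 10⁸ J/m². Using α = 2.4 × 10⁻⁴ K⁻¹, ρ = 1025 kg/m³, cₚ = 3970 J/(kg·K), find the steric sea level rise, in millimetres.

31.8 mm of thermosteric rise

Δh = αQ/(ρcₚ) = 2.4×10⁻⁴ × 5.4×10⁸ / (1025 × 3970) ≈ 0.031849 m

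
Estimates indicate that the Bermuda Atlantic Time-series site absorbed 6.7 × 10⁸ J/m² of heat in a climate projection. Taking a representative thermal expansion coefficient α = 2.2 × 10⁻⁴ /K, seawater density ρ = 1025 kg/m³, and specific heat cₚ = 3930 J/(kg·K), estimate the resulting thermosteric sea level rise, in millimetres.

Δh ≈ 36.6 mm

Δh = αQ/(ρcₚ) = 2.2×10⁻⁴ × 6.7×10⁸ / (1025 × 3930) ≈ 0.036592 m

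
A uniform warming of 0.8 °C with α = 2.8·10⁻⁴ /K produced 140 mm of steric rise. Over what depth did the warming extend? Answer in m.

about 625 m

H = Δh/(αΔT) = 0.14 / (2.8×10⁻⁴ × 0.8) = 625.0 m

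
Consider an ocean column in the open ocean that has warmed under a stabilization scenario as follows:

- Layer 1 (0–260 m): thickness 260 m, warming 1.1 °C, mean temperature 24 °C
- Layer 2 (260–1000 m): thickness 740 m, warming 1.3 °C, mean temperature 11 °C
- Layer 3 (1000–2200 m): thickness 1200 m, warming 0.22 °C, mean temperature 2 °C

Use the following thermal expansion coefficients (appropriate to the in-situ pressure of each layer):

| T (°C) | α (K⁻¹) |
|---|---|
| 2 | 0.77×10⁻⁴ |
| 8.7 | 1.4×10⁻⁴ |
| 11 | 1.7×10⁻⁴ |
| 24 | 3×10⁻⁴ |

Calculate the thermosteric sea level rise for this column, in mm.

Layer 1 at 24 °C → α = 3×10⁻⁴ K⁻¹
Layer 2 at 11 °C → α = 1.7×10⁻⁴ K⁻¹
Layer 3 at 2 °C → α = 0.77×10⁻⁴ K⁻¹
Layer 1: 260 × 3×10⁻⁴ × 1.1 = 0.08580 m
260–1000 m: 740 × 1.7×10⁻⁴ × 1.3 = 0.16354 m
Layer 3: 0.22 × 1200 × 0.77×10⁻⁴ = 0.020328 m
Δh = 0.08580 + 0.16354 + 0.020328 = 0.269668 m

about 270 mm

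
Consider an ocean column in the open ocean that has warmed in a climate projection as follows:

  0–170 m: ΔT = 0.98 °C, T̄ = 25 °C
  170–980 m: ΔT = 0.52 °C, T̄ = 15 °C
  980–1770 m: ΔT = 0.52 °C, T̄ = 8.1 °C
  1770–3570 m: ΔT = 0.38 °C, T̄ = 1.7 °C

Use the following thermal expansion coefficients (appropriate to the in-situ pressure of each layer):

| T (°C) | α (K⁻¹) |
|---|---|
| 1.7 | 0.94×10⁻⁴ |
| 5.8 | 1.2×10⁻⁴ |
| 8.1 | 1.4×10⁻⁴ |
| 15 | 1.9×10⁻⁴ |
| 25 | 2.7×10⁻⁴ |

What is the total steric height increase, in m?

0.247 m of thermosteric rise

Layer 1 at 25 °C → α = 2.7×10⁻⁴ K⁻¹
Layer 2 at 15 °C → α = 1.9×10⁻⁴ K⁻¹
Layer 3 at 8.1 °C → α = 1.4×10⁻⁴ K⁻¹
Layer 4 at 1.7 °C → α = 0.94×10⁻⁴ K⁻¹
2.7×10⁻⁴ × 0.98 × 170 = 0.044982 m
Layer 2: 1.9×10⁻⁴ × 810 × 0.52 = 0.080028 m
0.52 × 790 × 1.4×10⁻⁴ = 0.057512 m
Layer 4: 0.94×10⁻⁴ × 0.38 × 1800 = 0.064296 m
Δh = 0.044982 + 0.080028 + 0.057512 + 0.064296 = 0.246818 m ≈ 0.247 m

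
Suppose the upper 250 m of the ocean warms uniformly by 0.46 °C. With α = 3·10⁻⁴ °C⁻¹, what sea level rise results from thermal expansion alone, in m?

about 0.035 m

Δh = αΔT·H = 3×10⁻⁴ × 0.46 × 250 = 0.03450 m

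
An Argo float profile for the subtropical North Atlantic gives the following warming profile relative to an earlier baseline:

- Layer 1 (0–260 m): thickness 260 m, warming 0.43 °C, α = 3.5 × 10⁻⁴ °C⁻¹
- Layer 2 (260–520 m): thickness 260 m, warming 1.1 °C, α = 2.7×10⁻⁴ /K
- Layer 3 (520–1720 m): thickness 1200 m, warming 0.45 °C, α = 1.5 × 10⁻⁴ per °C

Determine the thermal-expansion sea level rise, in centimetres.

0–260 m: 260 × 0.43 × 3.5×10⁻⁴ = 0.03913 m
260–520 m: 260 × 2.7×10⁻⁴ × 1.1 = 0.07722 m
0.45 × 1200 × 1.5×10⁻⁴ = 0.08100 m
Δh = 0.03913 + 0.07722 + 0.08100 = 0.19735 m

about 19.7 cm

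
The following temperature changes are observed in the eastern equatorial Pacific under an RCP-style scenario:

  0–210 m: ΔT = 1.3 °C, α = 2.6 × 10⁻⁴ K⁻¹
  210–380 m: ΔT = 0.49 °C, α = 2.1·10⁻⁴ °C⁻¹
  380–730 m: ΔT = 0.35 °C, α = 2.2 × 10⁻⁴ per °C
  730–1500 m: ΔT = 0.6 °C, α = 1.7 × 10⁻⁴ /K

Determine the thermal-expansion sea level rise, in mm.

190 mm

Layer 1: 1.3 × 210 × 2.6×10⁻⁴ = 0.07098 m
Layer 2: 0.49 × 170 × 2.1×10⁻⁴ = 0.017493 m
2.2×10⁻⁴ × 0.35 × 350 = 0.02695 m
1.7×10⁻⁴ × 770 × 0.6 = 0.07854 m
Δh = 0.07098 + 0.017493 + 0.02695 + 0.07854 = 0.193963 m ≈ 190 mm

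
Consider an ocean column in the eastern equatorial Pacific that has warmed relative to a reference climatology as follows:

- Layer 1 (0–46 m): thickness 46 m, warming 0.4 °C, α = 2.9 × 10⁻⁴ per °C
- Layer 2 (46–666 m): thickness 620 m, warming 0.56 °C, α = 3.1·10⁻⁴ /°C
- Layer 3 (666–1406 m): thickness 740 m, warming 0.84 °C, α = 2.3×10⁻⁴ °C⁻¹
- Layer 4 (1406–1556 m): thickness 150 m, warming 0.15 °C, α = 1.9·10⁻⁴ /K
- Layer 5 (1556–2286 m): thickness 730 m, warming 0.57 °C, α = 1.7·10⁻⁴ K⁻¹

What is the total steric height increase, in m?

0.331 m

Layer 1: 0.4 × 46 × 2.9×10⁻⁴ = 0.005336 m
620 × 3.1×10⁻⁴ × 0.56 = 0.107632 m
2.3×10⁻⁴ × 0.84 × 740 = 0.142968 m
1406–1556 m: 150 × 0.15 × 1.9×10⁻⁴ = 0.004275 m
Layer 5: 730 × 1.7×10⁻⁴ × 0.57 = 0.070737 m
Δh = 0.005336 + 0.107632 + 0.142968 + 0.004275 + 0.070737 = 0.330948 m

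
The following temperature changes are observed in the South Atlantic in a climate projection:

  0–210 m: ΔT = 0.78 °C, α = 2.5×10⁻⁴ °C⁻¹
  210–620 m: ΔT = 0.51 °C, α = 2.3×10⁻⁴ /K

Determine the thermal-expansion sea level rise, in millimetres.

89 mm of thermosteric rise

Layer 1: 2.5×10⁻⁴ × 0.78 × 210 = 0.04095 m
Layer 2: 0.51 × 2.3×10⁻⁴ × 410 = 0.048093 m
Δh = 0.04095 + 0.048093 = 0.089043 m ≈ 89 mm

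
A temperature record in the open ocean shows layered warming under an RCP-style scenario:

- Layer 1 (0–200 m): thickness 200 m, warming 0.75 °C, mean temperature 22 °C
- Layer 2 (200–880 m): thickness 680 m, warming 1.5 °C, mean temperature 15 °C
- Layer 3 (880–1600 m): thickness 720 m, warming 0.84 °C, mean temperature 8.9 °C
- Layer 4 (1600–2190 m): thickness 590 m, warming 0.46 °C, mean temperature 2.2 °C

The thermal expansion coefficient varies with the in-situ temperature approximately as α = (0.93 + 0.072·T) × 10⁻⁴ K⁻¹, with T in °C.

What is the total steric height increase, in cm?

37 cm

Layer 1: α = (0.93 + 0.072×22)×10⁻⁴ = 2.514×10⁻⁴ K⁻¹
Layer 2: α = (0.93 + 0.072×15)×10⁻⁴ = 2.01×10⁻⁴ K⁻¹
Layer 3: α = (0.93 + 0.072×8.9)×10⁻⁴ = 1.5708×10⁻⁴ K⁻¹
Layer 4: α = (0.93 + 0.072×2.2)×10⁻⁴ = 1.0884×10⁻⁴ K⁻¹
0–200 m: 2.514×10⁻⁴ × 0.75 × 200 = 0.03771 m
1.5 × 2.01×10⁻⁴ × 680 = 0.20502 m
880–1600 m: 1.5708×10⁻⁴ × 720 × 0.84 = 0.095001984 m
1600–2190 m: 0.46 × 1.0884×10⁻⁴ × 590 = 0.029539176 m
Δh = 0.03771 + 0.20502 + 0.095001984 + 0.029539176 = 0.36727116 m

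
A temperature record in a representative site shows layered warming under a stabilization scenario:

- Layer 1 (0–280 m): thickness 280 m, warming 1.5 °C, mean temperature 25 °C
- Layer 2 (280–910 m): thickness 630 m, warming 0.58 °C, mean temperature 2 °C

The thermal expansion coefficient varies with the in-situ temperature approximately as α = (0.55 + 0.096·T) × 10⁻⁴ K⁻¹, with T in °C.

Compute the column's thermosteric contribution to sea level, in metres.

0.151 m of thermosteric rise

Layer 1: α = (0.55 + 0.096×25)×10⁻⁴ = 2.95×10⁻⁴ K⁻¹
Layer 2: α = (0.55 + 0.096×2)×10⁻⁴ = 0.742×10⁻⁴ K⁻¹
2.95×10⁻⁴ × 1.5 × 280 = 0.12390 m
Layer 2: 630 × 0.58 × 0.742×10⁻⁴ = 0.02711268 m
Δh = 0.12390 + 0.02711268 = 0.15101268 m ≈ 0.151 m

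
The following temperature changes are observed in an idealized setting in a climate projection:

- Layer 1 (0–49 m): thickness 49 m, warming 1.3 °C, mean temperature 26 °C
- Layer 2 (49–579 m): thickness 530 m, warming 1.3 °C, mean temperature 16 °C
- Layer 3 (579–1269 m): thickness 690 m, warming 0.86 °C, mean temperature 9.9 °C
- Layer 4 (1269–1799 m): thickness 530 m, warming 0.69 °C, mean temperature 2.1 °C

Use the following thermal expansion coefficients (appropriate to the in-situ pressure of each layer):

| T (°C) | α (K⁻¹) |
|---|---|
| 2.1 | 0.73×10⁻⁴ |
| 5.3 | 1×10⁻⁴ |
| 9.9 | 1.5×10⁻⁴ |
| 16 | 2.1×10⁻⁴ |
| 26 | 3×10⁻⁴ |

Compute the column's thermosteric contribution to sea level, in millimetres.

Layer 1 at 26 °C → α = 3×10⁻⁴ K⁻¹
Layer 2 at 16 °C → α = 2.1×10⁻⁴ K⁻¹
Layer 3 at 9.9 °C → α = 1.5×10⁻⁴ K⁻¹
Layer 4 at 2.1 °C → α = 0.73×10⁻⁴ K⁻¹
0–49 m: 3×10⁻⁴ × 1.3 × 49 = 0.01911 m
49–579 m: 1.3 × 2.1×10⁻⁴ × 530 = 0.14469 m
579–1269 m: 690 × 1.5×10⁻⁴ × 0.86 = 0.08901 m
530 × 0.73×10⁻⁴ × 0.69 = 0.0266961 m
Δh = 0.01911 + 0.14469 + 0.08901 + 0.0266961 = 0.2795061 m

about 280 mm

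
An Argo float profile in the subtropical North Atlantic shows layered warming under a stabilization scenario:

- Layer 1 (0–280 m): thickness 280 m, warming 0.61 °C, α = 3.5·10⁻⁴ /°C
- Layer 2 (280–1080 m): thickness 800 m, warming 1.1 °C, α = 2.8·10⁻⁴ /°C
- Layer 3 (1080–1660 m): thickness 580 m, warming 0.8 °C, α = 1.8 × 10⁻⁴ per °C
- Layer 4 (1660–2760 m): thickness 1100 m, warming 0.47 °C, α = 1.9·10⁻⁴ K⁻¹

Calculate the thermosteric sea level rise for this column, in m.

0–280 m: 3.5×10⁻⁴ × 0.61 × 280 = 0.05978 m
1.1 × 800 × 2.8×10⁻⁴ = 0.24640 m
Layer 3: 1.8×10⁻⁴ × 580 × 0.8 = 0.08352 m
1660–2760 m: 1100 × 1.9×10⁻⁴ × 0.47 = 0.09823 m
Δh = 0.05978 + 0.24640 + 0.08352 + 0.09823 = 0.48793 m

0.488 m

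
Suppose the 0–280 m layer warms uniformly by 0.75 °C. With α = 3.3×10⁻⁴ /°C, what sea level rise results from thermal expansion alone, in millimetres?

about 69 mm

Δh = αΔT·H = 3.3×10⁻⁴ × 0.75 × 280 = 0.06930 m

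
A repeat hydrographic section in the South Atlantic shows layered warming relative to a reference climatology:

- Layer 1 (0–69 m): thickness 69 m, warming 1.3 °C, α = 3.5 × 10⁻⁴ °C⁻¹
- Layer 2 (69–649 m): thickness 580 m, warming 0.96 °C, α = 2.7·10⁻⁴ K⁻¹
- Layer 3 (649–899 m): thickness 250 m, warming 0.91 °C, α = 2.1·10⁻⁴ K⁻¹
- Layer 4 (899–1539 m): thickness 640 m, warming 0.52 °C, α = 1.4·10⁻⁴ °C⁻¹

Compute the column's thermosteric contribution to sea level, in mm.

about 276 mm

69 × 1.3 × 3.5×10⁻⁴ = 0.031395 m
69–649 m: 580 × 0.96 × 2.7×10⁻⁴ = 0.150336 m
649–899 m: 2.1×10⁻⁴ × 0.91 × 250 = 0.047775 m
Layer 4: 1.4×10⁻⁴ × 0.52 × 640 = 0.046592 m
Δh = 0.031395 + 0.150336 + 0.047775 + 0.046592 = 0.276098 m ≈ 276 mm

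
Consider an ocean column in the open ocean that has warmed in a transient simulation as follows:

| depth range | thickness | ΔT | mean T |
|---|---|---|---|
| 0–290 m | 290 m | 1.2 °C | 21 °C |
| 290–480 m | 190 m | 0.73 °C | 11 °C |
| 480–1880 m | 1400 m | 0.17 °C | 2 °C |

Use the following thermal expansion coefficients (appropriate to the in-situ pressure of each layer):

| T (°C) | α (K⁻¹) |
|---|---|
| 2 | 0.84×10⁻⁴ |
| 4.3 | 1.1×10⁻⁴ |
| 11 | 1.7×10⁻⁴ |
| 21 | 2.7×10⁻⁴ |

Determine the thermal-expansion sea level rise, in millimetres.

Δh = 138 mm

Layer 1 at 21 °C → α = 2.7×10⁻⁴ K⁻¹
Layer 2 at 11 °C → α = 1.7×10⁻⁴ K⁻¹
Layer 3 at 2 °C → α = 0.84×10⁻⁴ K⁻¹
Layer 1: 2.7×10⁻⁴ × 1.2 × 290 = 0.09396 m
290–480 m: 190 × 0.73 × 1.7×10⁻⁴ = 0.023579 m
Layer 3: 0.17 × 1400 × 0.84×10⁻⁴ = 0.019992 m
Δh = 0.09396 + 0.023579 + 0.019992 = 0.137531 m ≈ 138 mm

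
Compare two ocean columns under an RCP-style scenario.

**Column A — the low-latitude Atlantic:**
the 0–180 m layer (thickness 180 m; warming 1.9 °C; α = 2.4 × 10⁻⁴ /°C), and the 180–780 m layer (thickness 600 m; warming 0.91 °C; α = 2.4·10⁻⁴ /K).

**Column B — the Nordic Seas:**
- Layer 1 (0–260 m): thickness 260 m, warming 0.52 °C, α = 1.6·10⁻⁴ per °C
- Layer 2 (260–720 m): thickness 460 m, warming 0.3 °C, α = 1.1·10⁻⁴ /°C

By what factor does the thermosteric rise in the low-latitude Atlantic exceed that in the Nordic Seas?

≈ 5.8×

A 1.9 × 2.4×10⁻⁴ × 180 = 0.08208 m
A Layer 2: 2.4×10⁻⁴ × 600 × 0.91 = 0.13104 m
A total: 0.21312 m
B 0.52 × 1.6×10⁻⁴ × 260 = 0.021632 m
B Layer 2: 1.1×10⁻⁴ × 0.3 × 460 = 0.01518 m
B total: 0.036812 m
Ratio: 0.21312 / 0.036812 ≈ 5.789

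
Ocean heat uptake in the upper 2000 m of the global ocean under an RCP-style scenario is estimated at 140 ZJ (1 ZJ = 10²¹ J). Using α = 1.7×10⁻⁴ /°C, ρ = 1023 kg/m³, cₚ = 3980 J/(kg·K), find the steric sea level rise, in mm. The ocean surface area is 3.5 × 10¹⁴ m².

Per unit area: Q = 140×10²¹ / (3.5×10¹⁴) = 4×10⁸ J/m²
Δh = αQ/(ρcₚ) = 1.7×10⁻⁴ × 4×10⁸ / (1023 × 3980) ≈ 0.016701 m

16.7 mm of thermosteric rise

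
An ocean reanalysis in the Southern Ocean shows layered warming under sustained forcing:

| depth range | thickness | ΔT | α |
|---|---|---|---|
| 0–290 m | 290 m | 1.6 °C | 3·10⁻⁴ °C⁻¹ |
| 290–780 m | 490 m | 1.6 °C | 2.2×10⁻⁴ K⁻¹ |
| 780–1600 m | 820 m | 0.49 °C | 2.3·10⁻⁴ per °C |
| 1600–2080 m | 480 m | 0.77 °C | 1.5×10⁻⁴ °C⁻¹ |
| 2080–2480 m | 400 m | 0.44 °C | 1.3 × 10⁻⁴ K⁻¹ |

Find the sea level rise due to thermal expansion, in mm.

480 mm of thermosteric rise

0–290 m: 3×10⁻⁴ × 290 × 1.6 = 0.13920 m
Layer 2: 1.6 × 2.2×10⁻⁴ × 490 = 0.17248 m
Layer 3: 0.49 × 820 × 2.3×10⁻⁴ = 0.092414 m
0.77 × 1.5×10⁻⁴ × 480 = 0.05544 m
2080–2480 m: 1.3×10⁻⁴ × 0.44 × 400 = 0.02288 m
Δh = 0.13920 + 0.17248 + 0.092414 + 0.05544 + 0.02288 = 0.482414 m ≈ 480 mm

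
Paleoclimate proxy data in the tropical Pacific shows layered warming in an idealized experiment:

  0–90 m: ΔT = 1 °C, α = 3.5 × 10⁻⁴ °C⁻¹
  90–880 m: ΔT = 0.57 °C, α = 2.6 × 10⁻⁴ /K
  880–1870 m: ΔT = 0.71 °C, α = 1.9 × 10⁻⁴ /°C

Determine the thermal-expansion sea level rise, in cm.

about 28.2 cm

Layer 1: 1 × 3.5×10⁻⁴ × 90 = 0.03150 m
Layer 2: 2.6×10⁻⁴ × 790 × 0.57 = 0.117078 m
Layer 3: 1.9×10⁻⁴ × 0.71 × 990 = 0.133551 m
Δh = 0.03150 + 0.117078 + 0.133551 = 0.282129 m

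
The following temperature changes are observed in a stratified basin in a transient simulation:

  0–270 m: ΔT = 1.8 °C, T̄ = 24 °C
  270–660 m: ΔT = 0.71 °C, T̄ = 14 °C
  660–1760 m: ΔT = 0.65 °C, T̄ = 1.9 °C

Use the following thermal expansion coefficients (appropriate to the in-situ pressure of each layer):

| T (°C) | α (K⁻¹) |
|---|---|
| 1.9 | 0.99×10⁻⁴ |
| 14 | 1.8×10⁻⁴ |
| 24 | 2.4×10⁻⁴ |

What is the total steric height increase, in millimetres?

Layer 1 at 24 °C → α = 2.4×10⁻⁴ K⁻¹
Layer 2 at 14 °C → α = 1.8×10⁻⁴ K⁻¹
Layer 3 at 1.9 °C → α = 0.99×10⁻⁴ K⁻¹
0–270 m: 1.8 × 270 × 2.4×10⁻⁴ = 0.11664 m
390 × 1.8×10⁻⁴ × 0.71 = 0.049842 m
660–1760 m: 0.65 × 1100 × 0.99×10⁻⁴ = 0.070785 m
Δh = 0.11664 + 0.049842 + 0.070785 = 0.237267 m ≈ 237 mm

Δh ≈ 237 mm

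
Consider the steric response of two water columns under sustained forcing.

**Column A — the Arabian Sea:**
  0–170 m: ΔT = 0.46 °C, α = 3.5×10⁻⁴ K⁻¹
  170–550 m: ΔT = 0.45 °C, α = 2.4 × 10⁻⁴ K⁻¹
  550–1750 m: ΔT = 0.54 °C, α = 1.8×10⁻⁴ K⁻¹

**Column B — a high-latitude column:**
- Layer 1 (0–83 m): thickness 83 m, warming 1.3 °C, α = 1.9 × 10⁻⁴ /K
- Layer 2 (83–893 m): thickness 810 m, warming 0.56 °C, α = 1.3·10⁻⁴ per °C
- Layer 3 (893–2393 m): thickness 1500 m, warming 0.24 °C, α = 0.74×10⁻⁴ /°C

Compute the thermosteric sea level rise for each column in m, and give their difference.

A Layer 1: 170 × 3.5×10⁻⁴ × 0.46 = 0.02737 m
A 170–550 m: 2.4×10⁻⁴ × 0.45 × 380 = 0.04104 m
A 0.54 × 1.8×10⁻⁴ × 1200 = 0.11664 m
A total: 0.18505 m
B 83 × 1.3 × 1.9×10⁻⁴ = 0.020501 m
B 83–893 m: 810 × 0.56 × 1.3×10⁻⁴ = 0.058968 m
B Layer 3: 0.74×10⁻⁴ × 0.24 × 1500 = 0.02664 m
B total: 0.106109 m
Difference: 0.18505 − 0.106109 = 0.078941 m

Δh_A ≈ 0.185 m, Δh_B ≈ 0.106 m; difference ≈ 0.0789 m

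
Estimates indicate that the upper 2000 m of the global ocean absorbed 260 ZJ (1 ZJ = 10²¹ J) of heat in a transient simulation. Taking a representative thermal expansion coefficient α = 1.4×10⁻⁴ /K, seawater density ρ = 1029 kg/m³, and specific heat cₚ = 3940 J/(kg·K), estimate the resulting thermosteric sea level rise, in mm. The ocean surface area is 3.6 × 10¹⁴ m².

Per unit area: Q = 260×10²¹ / (3.6×10¹⁴) ≈ 7.222×10⁸ J/m²
Δh = αQ/(ρcₚ) = 1.4×10⁻⁴ × 7.222×10⁸ / (1029 × 3940) ≈ 0.024939 m

24.9 mm of thermosteric rise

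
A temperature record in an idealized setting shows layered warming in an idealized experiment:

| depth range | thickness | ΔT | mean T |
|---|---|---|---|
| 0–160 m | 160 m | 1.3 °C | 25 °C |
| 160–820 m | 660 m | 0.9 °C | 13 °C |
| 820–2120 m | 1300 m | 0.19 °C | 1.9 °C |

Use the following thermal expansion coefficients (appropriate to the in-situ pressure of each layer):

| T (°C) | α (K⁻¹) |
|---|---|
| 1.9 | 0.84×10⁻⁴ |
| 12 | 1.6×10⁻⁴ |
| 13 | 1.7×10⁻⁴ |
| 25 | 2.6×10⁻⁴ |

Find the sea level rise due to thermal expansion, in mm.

Layer 1 at 25 °C → α = 2.6×10⁻⁴ K⁻¹
Layer 2 at 13 °C → α = 1.7×10⁻⁴ K⁻¹
Layer 3 at 1.9 °C → α = 0.84×10⁻⁴ K⁻¹
2.6×10⁻⁴ × 160 × 1.3 = 0.05408 m
160–820 m: 660 × 0.9 × 1.7×10⁻⁴ = 0.10098 m
Layer 3: 1300 × 0.19 × 0.84×10⁻⁴ = 0.020748 m
Δh = 0.05408 + 0.10098 + 0.020748 = 0.175808 m

176 mm of thermosteric rise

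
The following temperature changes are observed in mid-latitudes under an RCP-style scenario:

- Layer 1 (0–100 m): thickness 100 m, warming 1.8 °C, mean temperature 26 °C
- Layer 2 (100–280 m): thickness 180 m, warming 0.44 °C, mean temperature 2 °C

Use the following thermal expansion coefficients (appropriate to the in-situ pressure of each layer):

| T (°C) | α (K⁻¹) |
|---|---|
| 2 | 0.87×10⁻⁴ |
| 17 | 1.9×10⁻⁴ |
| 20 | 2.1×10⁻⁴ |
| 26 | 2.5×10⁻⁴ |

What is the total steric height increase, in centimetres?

Δh = 5.2 cm

Layer 1 at 26 °C → α = 2.5×10⁻⁴ K⁻¹
Layer 2 at 2 °C → α = 0.87×10⁻⁴ K⁻¹
0–100 m: 2.5×10⁻⁴ × 100 × 1.8 = 0.04500 m
180 × 0.87×10⁻⁴ × 0.44 = 0.0068904 m
Δh = 0.04500 + 0.0068904 = 0.0518904 m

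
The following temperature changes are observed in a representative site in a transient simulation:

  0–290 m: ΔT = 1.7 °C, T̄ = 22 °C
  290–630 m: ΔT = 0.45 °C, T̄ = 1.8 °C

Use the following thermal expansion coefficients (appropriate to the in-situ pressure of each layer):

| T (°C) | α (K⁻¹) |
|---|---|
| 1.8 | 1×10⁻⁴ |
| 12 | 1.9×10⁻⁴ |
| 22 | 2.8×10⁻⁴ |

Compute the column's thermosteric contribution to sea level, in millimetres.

Layer 1 at 22 °C → α = 2.8×10⁻⁴ K⁻¹
Layer 2 at 1.8 °C → α = 1×10⁻⁴ K⁻¹
Layer 1: 2.8×10⁻⁴ × 1.7 × 290 = 0.13804 m
Layer 2: 340 × 1×10⁻⁴ × 0.45 = 0.01530 m
Δh = 0.13804 + 0.01530 = 0.15334 m ≈ 150 mm

Δh = 150 mm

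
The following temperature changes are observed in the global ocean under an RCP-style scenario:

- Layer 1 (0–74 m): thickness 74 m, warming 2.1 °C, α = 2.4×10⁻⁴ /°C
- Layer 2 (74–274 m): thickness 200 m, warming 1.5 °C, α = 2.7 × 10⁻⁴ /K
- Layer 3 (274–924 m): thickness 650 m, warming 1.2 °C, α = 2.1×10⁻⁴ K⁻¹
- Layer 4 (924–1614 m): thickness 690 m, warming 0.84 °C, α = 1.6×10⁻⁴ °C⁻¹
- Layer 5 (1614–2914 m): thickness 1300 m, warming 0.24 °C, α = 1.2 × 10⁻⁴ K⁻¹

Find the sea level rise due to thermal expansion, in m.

0.412 m of thermosteric rise

0–74 m: 2.4×10⁻⁴ × 74 × 2.1 = 0.037296 m
Layer 2: 2.7×10⁻⁴ × 1.5 × 200 = 0.08100 m
Layer 3: 650 × 2.1×10⁻⁴ × 1.2 = 0.16380 m
Layer 4: 690 × 0.84 × 1.6×10⁻⁴ = 0.092736 m
1614–2914 m: 1300 × 1.2×10⁻⁴ × 0.24 = 0.03744 m
Δh = 0.037296 + 0.08100 + 0.16380 + 0.092736 + 0.03744 = 0.412272 m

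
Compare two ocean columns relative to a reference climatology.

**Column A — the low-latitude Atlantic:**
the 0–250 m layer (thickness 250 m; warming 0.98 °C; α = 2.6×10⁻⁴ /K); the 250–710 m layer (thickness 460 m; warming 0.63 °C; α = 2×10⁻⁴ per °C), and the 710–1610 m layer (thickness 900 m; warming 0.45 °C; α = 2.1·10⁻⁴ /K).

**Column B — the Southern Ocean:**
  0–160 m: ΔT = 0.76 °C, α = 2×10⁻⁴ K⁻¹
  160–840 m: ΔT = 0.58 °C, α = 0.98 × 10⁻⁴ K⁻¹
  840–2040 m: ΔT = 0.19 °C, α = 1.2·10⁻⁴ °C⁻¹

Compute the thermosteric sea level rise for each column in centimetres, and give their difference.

A: 20.7 cm; B: 9.03 cm; difference 11.6 cm

A 0–250 m: 2.6×10⁻⁴ × 250 × 0.98 = 0.06370 m
A 460 × 2×10⁻⁴ × 0.63 = 0.05796 m
A Layer 3: 2.1×10⁻⁴ × 900 × 0.45 = 0.08505 m
A total: 0.20671 m
B 0–160 m: 2×10⁻⁴ × 160 × 0.76 = 0.02432 m
B 0.98×10⁻⁴ × 0.58 × 680 = 0.0386512 m
B 1.2×10⁻⁴ × 1200 × 0.19 = 0.02736 m
B total: 0.0903312 m
Difference: 0.20671 − 0.0903312 = 0.1163788 m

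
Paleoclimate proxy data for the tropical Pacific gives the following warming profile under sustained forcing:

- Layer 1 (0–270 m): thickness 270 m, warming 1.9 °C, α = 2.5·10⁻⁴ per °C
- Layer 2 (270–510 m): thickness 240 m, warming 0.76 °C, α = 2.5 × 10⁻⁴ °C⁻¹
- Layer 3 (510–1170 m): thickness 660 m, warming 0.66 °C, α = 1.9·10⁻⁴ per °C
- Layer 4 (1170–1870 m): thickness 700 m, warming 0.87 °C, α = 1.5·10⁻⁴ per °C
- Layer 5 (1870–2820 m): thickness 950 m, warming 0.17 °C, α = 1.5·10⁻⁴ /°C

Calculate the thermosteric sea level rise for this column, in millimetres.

Δh = 372 mm

0–270 m: 1.9 × 2.5×10⁻⁴ × 270 = 0.12825 m
Layer 2: 240 × 2.5×10⁻⁴ × 0.76 = 0.04560 m
510–1170 m: 660 × 1.9×10⁻⁴ × 0.66 = 0.082764 m
1170–1870 m: 700 × 1.5×10⁻⁴ × 0.87 = 0.09135 m
Layer 5: 0.17 × 950 × 1.5×10⁻⁴ = 0.024225 m
Δh = 0.12825 + 0.04560 + 0.082764 + 0.09135 + 0.024225 = 0.372189 m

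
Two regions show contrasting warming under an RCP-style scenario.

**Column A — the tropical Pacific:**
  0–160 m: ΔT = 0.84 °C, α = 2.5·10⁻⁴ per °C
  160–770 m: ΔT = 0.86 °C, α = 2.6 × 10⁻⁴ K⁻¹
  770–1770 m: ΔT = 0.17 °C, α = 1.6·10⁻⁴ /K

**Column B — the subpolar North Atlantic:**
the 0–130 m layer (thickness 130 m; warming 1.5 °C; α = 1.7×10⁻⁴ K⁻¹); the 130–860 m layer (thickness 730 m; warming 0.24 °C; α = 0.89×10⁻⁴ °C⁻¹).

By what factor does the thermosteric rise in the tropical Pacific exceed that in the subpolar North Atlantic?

A 0–160 m: 2.5×10⁻⁴ × 160 × 0.84 = 0.03360 m
A 2.6×10⁻⁴ × 0.86 × 610 = 0.136396 m
A 1.6×10⁻⁴ × 1000 × 0.17 = 0.02720 m
A total: 0.197196 m
B Layer 1: 1.7×10⁻⁴ × 1.5 × 130 = 0.03315 m
B 730 × 0.24 × 0.89×10⁻⁴ = 0.0155928 m
B total: 0.0487428 m
Ratio: 0.197196 / 0.0487428 ≈ 4.046

≈ 4.05×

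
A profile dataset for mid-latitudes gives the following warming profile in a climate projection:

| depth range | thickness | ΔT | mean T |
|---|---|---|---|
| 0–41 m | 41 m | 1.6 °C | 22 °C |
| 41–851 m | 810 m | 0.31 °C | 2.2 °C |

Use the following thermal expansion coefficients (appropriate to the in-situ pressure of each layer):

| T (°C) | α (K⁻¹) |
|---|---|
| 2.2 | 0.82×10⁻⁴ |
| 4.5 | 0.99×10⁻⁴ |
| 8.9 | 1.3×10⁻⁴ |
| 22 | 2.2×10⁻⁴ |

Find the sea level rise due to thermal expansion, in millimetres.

Layer 1 at 22 °C → α = 2.2×10⁻⁴ K⁻¹
Layer 2 at 2.2 °C → α = 0.82×10⁻⁴ K⁻¹
0–41 m: 1.6 × 2.2×10⁻⁴ × 41 = 0.014432 m
810 × 0.82×10⁻⁴ × 0.31 = 0.0205902 m
Δh = 0.014432 + 0.0205902 = 0.0350222 m

35.0 mm of thermosteric rise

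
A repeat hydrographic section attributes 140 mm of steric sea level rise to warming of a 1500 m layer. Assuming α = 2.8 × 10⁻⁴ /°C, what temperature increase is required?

about 0.333 °C

ΔT = Δh/(αH) = 0.14 / (2.8×10⁻⁴ × 1500) ≈ 0.3333 °C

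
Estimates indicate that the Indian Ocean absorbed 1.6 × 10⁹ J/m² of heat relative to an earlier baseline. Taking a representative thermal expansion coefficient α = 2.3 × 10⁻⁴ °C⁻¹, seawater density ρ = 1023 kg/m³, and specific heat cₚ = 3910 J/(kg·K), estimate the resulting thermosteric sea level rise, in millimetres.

92.0 mm

Δh = αQ/(ρcₚ) = 2.3×10⁻⁴ × 1.6×10⁹ / (1023 × 3910) ≈ 0.092002 m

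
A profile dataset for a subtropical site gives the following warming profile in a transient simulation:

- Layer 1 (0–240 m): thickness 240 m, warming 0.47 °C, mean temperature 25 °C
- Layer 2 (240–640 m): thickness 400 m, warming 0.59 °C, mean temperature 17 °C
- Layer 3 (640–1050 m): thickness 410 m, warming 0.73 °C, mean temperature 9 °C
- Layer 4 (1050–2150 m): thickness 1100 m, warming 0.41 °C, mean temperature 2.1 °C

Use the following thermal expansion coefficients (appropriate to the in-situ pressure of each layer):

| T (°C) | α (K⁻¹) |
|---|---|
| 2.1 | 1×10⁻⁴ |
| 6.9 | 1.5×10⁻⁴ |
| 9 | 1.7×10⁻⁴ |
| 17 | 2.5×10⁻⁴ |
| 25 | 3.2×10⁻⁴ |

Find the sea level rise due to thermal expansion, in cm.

Δh ≈ 19.1 cm

Layer 1 at 25 °C → α = 3.2×10⁻⁴ K⁻¹
Layer 2 at 17 °C → α = 2.5×10⁻⁴ K⁻¹
Layer 3 at 9 °C → α = 1.7×10⁻⁴ K⁻¹
Layer 4 at 2.1 °C → α = 1×10⁻⁴ K⁻¹
0.47 × 3.2×10⁻⁴ × 240 = 0.036096 m
0.59 × 2.5×10⁻⁴ × 400 = 0.05900 m
Layer 3: 1.7×10⁻⁴ × 410 × 0.73 = 0.050881 m
Layer 4: 1100 × 0.41 × 1×10⁻⁴ = 0.04510 m
Δh = 0.036096 + 0.05900 + 0.050881 + 0.04510 = 0.191077 m ≈ 19.1 cm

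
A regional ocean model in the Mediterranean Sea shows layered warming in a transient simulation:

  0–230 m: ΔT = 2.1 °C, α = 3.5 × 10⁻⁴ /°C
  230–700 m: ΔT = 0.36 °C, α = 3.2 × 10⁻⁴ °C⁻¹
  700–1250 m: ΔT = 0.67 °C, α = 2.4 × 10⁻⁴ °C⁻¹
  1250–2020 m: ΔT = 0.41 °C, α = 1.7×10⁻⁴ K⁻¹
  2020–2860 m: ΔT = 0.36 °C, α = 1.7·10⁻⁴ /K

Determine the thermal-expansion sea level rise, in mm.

417 mm

3.5×10⁻⁴ × 230 × 2.1 = 0.16905 m
230–700 m: 3.2×10⁻⁴ × 0.36 × 470 = 0.054144 m
550 × 2.4×10⁻⁴ × 0.67 = 0.08844 m
1250–2020 m: 0.41 × 1.7×10⁻⁴ × 770 = 0.053669 m
1.7×10⁻⁴ × 0.36 × 840 = 0.051408 m
Δh = 0.16905 + 0.054144 + 0.08844 + 0.053669 + 0.051408 = 0.416711 m ≈ 417 mm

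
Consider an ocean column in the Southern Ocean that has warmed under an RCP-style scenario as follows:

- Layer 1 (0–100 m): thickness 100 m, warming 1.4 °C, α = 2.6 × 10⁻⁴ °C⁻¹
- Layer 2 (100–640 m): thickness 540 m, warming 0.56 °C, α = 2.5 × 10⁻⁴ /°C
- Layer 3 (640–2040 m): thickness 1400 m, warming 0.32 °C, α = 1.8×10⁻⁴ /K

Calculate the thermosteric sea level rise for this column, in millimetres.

Δh ≈ 193 mm

1.4 × 2.6×10⁻⁴ × 100 = 0.03640 m
100–640 m: 2.5×10⁻⁴ × 540 × 0.56 = 0.07560 m
1.8×10⁻⁴ × 1400 × 0.32 = 0.08064 m
Δh = 0.03640 + 0.07560 + 0.08064 = 0.19264 m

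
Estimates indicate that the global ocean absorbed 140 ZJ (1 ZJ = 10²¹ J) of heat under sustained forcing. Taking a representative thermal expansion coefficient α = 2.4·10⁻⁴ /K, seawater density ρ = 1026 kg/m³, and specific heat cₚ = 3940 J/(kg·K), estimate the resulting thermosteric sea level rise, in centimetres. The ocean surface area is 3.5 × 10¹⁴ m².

Δh ≈ 2.37 cm

Per unit area: Q = 140×10²¹ / (3.5×10¹⁴) = 4×10⁸ J/m²
Δh = αQ/(ρcₚ) = 2.4×10⁻⁴ × 4×10⁸ / (1026 × 3940) ≈ 0.023748 m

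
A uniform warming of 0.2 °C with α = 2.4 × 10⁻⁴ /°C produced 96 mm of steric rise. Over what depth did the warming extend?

about 2000 m

H = Δh/(αΔT) = 0.096 / (2.4×10⁻⁴ × 0.2) = 2000 m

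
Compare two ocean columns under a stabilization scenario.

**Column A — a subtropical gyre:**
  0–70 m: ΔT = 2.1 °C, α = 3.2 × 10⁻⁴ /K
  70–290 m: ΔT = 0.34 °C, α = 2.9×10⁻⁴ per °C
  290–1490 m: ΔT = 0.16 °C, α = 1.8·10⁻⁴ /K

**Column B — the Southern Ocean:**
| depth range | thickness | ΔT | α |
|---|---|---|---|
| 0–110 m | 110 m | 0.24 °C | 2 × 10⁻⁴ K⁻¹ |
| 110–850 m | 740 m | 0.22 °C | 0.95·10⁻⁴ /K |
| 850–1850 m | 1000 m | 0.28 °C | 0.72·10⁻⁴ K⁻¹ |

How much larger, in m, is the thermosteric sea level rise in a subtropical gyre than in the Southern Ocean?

Δh_A − Δh_B ≈ 0.0624 m

A 70 × 2.1 × 3.2×10⁻⁴ = 0.04704 m
A 70–290 m: 220 × 2.9×10⁻⁴ × 0.34 = 0.021692 m
A 290–1490 m: 1200 × 1.8×10⁻⁴ × 0.16 = 0.03456 m
A total: 0.103292 m
B 2×10⁻⁴ × 110 × 0.24 = 0.00528 m
B 0.95×10⁻⁴ × 740 × 0.22 = 0.015466 m
B Layer 3: 0.28 × 1000 × 0.72×10⁻⁴ = 0.02016 m
B total: 0.040906 m
Difference: 0.103292 − 0.040906 = 0.062386 m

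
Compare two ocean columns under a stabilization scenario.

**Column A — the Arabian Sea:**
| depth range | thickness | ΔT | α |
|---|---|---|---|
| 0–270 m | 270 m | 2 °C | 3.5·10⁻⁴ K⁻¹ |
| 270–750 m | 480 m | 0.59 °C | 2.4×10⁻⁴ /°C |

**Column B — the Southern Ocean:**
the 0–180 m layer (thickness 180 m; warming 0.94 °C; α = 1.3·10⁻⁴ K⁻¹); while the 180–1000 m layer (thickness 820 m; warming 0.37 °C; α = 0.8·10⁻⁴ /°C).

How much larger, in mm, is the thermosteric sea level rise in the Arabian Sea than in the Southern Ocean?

211 mm

A Layer 1: 270 × 2 × 3.5×10⁻⁴ = 0.18900 m
A 270–750 m: 2.4×10⁻⁴ × 480 × 0.59 = 0.067968 m
A total: 0.256968 m
B 0–180 m: 1.3×10⁻⁴ × 180 × 0.94 = 0.021996 m
B 0.8×10⁻⁴ × 820 × 0.37 = 0.024272 m
B total: 0.046268 m
Difference: 0.256968 − 0.046268 = 0.21070 m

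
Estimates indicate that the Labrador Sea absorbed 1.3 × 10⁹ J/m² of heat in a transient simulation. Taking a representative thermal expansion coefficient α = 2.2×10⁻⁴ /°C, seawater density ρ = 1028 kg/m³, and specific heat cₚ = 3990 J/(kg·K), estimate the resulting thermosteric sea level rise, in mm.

69.7 mm

Δh = αQ/(ρcₚ) = 2.2×10⁻⁴ × 1.3×10⁹ / (1028 × 3990) ≈ 0.069727 m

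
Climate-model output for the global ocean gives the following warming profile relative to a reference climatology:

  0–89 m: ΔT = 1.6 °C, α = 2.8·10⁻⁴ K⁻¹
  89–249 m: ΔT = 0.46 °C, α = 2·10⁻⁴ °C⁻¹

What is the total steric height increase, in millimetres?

Layer 1: 89 × 2.8×10⁻⁴ × 1.6 = 0.039872 m
160 × 0.46 × 2×10⁻⁴ = 0.01472 m
Δh = 0.039872 + 0.01472 = 0.054592 m ≈ 54.6 mm

54.6 mm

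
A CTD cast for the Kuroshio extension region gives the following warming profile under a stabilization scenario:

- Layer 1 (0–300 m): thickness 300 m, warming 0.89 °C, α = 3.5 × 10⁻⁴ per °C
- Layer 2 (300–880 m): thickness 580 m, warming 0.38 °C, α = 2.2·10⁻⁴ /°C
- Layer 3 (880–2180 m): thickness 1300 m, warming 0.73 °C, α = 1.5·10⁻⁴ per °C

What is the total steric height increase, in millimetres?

3.5×10⁻⁴ × 0.89 × 300 = 0.09345 m
0.38 × 2.2×10⁻⁴ × 580 = 0.048488 m
Layer 3: 1.5×10⁻⁴ × 1300 × 0.73 = 0.14235 m
Δh = 0.09345 + 0.048488 + 0.14235 = 0.284288 m

Δh = 284 mm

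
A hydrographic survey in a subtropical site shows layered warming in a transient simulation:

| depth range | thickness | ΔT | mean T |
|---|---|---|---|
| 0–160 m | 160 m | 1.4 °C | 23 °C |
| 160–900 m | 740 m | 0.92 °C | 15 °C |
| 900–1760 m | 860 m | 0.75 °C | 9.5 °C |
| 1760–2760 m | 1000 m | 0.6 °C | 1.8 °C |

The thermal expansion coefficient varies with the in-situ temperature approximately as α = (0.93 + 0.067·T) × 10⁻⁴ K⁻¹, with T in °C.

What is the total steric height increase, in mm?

Layer 1: α = (0.93 + 0.067×23)×10⁻⁴ = 2.471×10⁻⁴ K⁻¹
Layer 2: α = (0.93 + 0.067×15)×10⁻⁴ = 1.935×10⁻⁴ K⁻¹
Layer 3: α = (0.93 + 0.067×9.5)×10⁻⁴ = 1.5665×10⁻⁴ K⁻¹
Layer 4: α = (0.93 + 0.067×1.8)×10⁻⁴ = 1.0506×10⁻⁴ K⁻¹
2.471×10⁻⁴ × 1.4 × 160 = 0.0553504 m
160–900 m: 1.935×10⁻⁴ × 0.92 × 740 = 0.1317348 m
0.75 × 860 × 1.5665×10⁻⁴ = 0.10103925 m
1760–2760 m: 1.0506×10⁻⁴ × 0.6 × 1000 = 0.063036 m
Δh = 0.0553504 + 0.1317348 + 0.10103925 + 0.063036 = 0.35116045 m

Δh = 350 mm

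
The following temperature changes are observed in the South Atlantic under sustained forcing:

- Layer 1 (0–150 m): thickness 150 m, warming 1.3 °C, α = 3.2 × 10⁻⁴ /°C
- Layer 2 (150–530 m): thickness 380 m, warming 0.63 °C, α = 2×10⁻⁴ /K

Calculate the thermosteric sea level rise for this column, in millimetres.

Δh ≈ 110 mm

Layer 1: 1.3 × 3.2×10⁻⁴ × 150 = 0.06240 m
Layer 2: 2×10⁻⁴ × 0.63 × 380 = 0.04788 m
Δh = 0.06240 + 0.04788 = 0.11028 m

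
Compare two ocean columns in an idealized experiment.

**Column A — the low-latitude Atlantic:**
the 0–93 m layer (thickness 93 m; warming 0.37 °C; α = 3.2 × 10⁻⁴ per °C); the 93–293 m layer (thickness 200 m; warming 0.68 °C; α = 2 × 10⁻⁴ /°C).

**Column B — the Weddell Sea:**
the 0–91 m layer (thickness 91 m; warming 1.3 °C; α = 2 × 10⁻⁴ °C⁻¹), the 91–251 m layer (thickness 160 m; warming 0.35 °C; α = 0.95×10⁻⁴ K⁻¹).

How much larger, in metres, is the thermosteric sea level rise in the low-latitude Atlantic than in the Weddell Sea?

A 0.37 × 93 × 3.2×10⁻⁴ = 0.0110112 m
A 93–293 m: 2×10⁻⁴ × 200 × 0.68 = 0.02720 m
A total: 0.0382112 m
B 0–91 m: 2×10⁻⁴ × 91 × 1.3 = 0.02366 m
B Layer 2: 0.35 × 160 × 0.95×10⁻⁴ = 0.00532 m
B total: 0.02898 m
Difference: 0.0382112 − 0.02898 = 0.0092312 m

0.00923 m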